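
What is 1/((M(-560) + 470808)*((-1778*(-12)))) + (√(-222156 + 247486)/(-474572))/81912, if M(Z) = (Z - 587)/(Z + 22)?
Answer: 269/2702160138468 - √25330/38873141664 ≈ -3.9946e-9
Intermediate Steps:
M(Z) = (-587 + Z)/(22 + Z)
1/((M(-560) + 470808)*((-1778*(-12)))) + (√(-222156 + 247486)/(-474572))/81912 = 1/(((-587 - 560)/(22 - 560) + 470808)*((-1778*(-12)))) + (√(-222156 + 247486)/(-474572))/81912 = 1/((-1147/(-538) + 470808)*21336) + (√25330*(-1/474572))*(1/81912) = (1/21336)/(-1/538*(-1147) + 470808) - √25330/474572*(1/81912) = (1/21336)/(1147/538 + 470808) - √25330/38873141664 = (1/21336)/(253295851/538) - √25330/38873141664 = (538/253295851)*(1/21336) - √25330/38873141664 = 269/2702160138468 - √25330/38873141664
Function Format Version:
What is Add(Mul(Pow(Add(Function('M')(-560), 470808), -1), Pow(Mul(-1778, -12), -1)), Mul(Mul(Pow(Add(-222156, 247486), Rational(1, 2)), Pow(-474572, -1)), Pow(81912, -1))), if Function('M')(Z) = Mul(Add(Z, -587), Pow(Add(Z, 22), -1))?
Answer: Add(Rational(269, 2702160138468), Mul(Rational(-1, 38873141664), Pow(25330, Rational(1, 2)))) ≈ -3.9946e-9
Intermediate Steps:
Function('M')(Z) = Mul(Pow(Add(22, Z), -1), Add(-587, Z)) (Function('M')(Z) = Mul(Add(-587, Z), Pow(Add(22, Z), -1)) = Mul(Pow(Add(22, Z), -1), Add(-587, Z)))
Add(Mul(Pow(Add(Function('M')(-560), 470808), -1), Pow(Mul(-1778, -12), -1)), Mul(Mul(Pow(Add(-222156, 247486), Rational(1, 2)), Pow(-474572, -1)), Pow(81912, -1))) = Add(Mul(Pow(Add(Mul(Pow(Add(22, -560), -1), Add(-587, -560)), 470808), -1), Pow(Mul(-1778, -12), -1)), Mul(Mul(Pow(Add(-222156, 247486), Rational(1, 2)), Pow(-474572, -1)), Pow(81912, -1))) = Add(Mul(Pow(Add(Mul(Pow(-538, -1), -1147), 470808), -1), Pow(21336, -1)), Mul(Mul(Pow(25330, Rational(1, 2)), Rational(-1, 474572)), Rational(1, 81912))) = Add(Mul(Pow(Add(Mul(Rational(-1, 538), -1147), 470808), -1), Rational(1, 21336)), Mul(Mul(Rational(-1, 474572), Pow(25330, Rational(1, 2))), Rational(1, 81912))) = Add(Mul(Pow(Add(Rational(1147, 538), 470808), -1), Rational(1, 21336)), Mul(Rational(-1, 38873141664), Pow(25330, Rational(1, 2)))) = Add(Mul(Pow(Rational(253295851, 538), -1), Rational(1, 21336)), Mul(Rational(-1, 38873141664), Pow(25330, Rational(1, 2)))) = Add(Mul(Rational(538, 253295851), Rational(1, 21336)), Mul(Rational(-1, 38873141664), Pow(25330, Rational(1, 2)))) = Add(Rational(269, 2702160138468), Mul(Rational(-1, 38873141664), Pow(25330, Rational(1, 2))))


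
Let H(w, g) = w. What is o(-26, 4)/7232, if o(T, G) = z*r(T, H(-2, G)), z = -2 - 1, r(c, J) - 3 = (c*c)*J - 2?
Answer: 4053/7232 ≈ 0.56043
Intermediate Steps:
r(c, J) = 1 + J*c**2 (r(c, J) = 3 + ((c*c)*J - 2) = 3 + (c**2*J - 2) = 3 + (J*c**2 - 2) = 3 + (-2 + J*c**2) = 1 + J*c**2)
z = -3
o(T, G) = -3 + 6*T**2 (o(T, G) = -3*(1 - 2*T**2) = -3 + 6*T**2)
o(-26, 4)/7232 = (-3 + 6*(-26)**2)/7232 = (-3 + 6*676)*(1/7232) = (-3 + 4056)*(1/7232) = 4053*(1/7232) = 4053/7232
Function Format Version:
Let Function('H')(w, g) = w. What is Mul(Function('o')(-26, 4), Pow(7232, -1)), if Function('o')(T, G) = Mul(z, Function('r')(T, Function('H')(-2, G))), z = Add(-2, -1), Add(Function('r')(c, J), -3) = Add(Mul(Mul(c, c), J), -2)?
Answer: Rational(4053, 7232) ≈ 0.56043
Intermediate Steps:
Function('r')(c, J) = Add(1, Mul(J, Pow(c, 2))) (Function('r')(c, J) = Add(3, Add(Mul(Mul(c, c), J), -2)) = Add(3, Add(Mul(Pow(c, 2), J), -2)) = Add(3, Add(Mul(J, Pow(c, 2)), -2)) = Add(3, Add(-2, Mul(J, Pow(c, 2)))) = Add(1, Mul(J, Pow(c, 2))))
z = -3
Function('o')(T, G) = Add(-3, Mul(6, Pow(T, 2))) (Function('o')(T, G) = Mul(-3, Add(1, Mul(-2, Pow(T, 2)))) = Add(-3, Mul(6, Pow(T, 2))))
Mul(Function('o')(-26, 4), Pow(7232, -1)) = Mul(Add(-3, Mul(6, Pow(-26, 2))), Pow(7232, -1)) = Mul(Add(-3, Mul(6, 676)), Rational(1, 7232)) = Mul(Add(-3, 4056), Rational(1, 7232)) = Mul(4053, Rational(1, 7232)) = Rational(4053, 7232)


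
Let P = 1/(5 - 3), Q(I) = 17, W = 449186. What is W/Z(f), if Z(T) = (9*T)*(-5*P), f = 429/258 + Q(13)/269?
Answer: -20782937848/1796805 ≈ -11567.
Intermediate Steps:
P = ½ (P = 1/2 = ½ ≈ 0.50000)
f = 39929/23134 (f = 429/258 + 17/269 = 429*(1/258) + 17*(1/269) = 143/86 + 17/269 = 39929/23134 ≈ 1.7260)
Z(T) = -45*T/2 (Z(T) = (9*T)*(-5*½) = (9*T)*(-5/2) = -45*T/2)
W/Z(f) = 449186/((-45/2*39929/23134)) = 449186/(-1796805/46268) = 449186*(-46268/1796805) = -20782937848/1796805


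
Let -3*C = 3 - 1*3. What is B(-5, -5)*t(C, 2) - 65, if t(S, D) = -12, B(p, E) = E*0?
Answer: -65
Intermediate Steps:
B(p, E) = 0
C = 0 (C = -(3 - 1*3)/3 = -(3 - 3)/3 = -⅓*0 = 0)
B(-5, -5)*t(C, 2) - 65 = 0*(-12) - 65 = 0 - 65 = -65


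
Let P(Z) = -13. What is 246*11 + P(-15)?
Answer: 2693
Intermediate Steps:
246*11 + P(-15) = 246*11 - 13 = 2706 - 13 = 2693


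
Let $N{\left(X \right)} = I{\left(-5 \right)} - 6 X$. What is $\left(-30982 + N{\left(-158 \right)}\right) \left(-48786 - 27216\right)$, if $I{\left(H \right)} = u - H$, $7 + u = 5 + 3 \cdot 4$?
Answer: $2281504038$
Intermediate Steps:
$u = 10$ ($u = -7 + \left(5 + 3 \cdot 4\right) = -7 + \left(5 + 12\right) = -7 + 17 = 10$)
$I{\left(H \right)} = 10 - H$
$N{\left(X \right)} = 15 - 6 X$ ($N{\left(X \right)} = \left(10 - -5\right) - 6 X = \left(10 + 5\right) - 6 X = 15 - 6 X$)
$\left(-30982 + N{\left(-158 \right)}\right) \left(-48786 - 27216\right) = \left(-30982 + \left(15 - -948\right)\right) \left(-48786 - 27216\right) = \left(-30982 + \left(15 + 948\right)\right) \left(-76002\right) = \left(-30982 + 963\right) \left(-76002\right) = \left(-30019\right) \left(-76002\right) = 2281504038$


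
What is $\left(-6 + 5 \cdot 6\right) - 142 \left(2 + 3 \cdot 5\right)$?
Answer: $-2390$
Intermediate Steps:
$\left(-6 + 5 \cdot 6\right) - 142 \left(2 + 3 \cdot 5\right) = \left(-6 + 30\right) - 142 \left(2 + 15\right) = 24 - 2414 = -2390$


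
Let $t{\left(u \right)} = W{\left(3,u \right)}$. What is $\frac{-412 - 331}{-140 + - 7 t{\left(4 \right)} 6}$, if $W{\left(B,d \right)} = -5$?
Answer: $- \frac{743}{70} \approx -10.614$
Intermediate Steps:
$t{\left(u \right)} = -5$
$\frac{-412 - 331}{-140 + - 7 t{\left(4 \right)} 6} = \frac{-412 - 331}{-140 + \left(-7\right) \left(-5\right) 6} = - \frac{743}{-140 + 35 \cdot 6} = - \frac{743}{-140 + 210} = - \frac{743}{70}$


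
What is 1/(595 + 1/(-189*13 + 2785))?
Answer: 328/195161 ≈ 0.0016807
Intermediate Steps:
1/(595 + 1/(-189*13 + 2785)) = 1/(595 + 1/(-2457 + 2785)) = 1/(595 + 1/328) = 1/(195161/328) = 328/195161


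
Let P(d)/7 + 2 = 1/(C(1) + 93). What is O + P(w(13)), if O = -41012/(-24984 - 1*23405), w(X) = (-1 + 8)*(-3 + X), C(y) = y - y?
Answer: -58849639/4500177 ≈ -13.077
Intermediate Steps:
C(y) = 0
w(X) = -21 + 7*X (w(X) = 7*(-3 + X) = -21 + 7*X)
P(d) = -1295/93 (P(d) = -14 + 7/(0 + 93) = -14 + 7/93 = -1295/93)
O = 41012/48389 (O = -41012/(-24984 - 23405) = -41012/(-48389) = -41012*(-1/48389) = 41012/48389 ≈ 0.84755)
O + P(w(13)) = 41012/48389 - 1295/93 = -58849639/4500177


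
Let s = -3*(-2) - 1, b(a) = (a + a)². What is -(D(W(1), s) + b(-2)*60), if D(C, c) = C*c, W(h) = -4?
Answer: -940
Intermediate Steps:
b(a) = 4*a² (b(a) = (2*a)² = 4*a²)
s = 5 (s = 6 - 1 = 5)
-(D(W(1), s) + b(-2)*60) = -(-4*5 + (4*(-2)²)*60) = -(-20 + (4*4)*60) = -(-20 + 16*60) = -(-20 + 960) = -1*940 = -940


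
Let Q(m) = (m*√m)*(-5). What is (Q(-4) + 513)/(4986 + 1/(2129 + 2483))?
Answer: 2365956/22995433 + 184480*I/22995433 ≈ 0.10289 + 0.0080225*I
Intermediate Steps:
Q(m) = -5*m^(3/2) (Q(m) = m^(3/2)*(-5) = -5*m^(3/2))
(Q(-4) + 513)/(4986 + 1/(2129 + 2483)) = (-(-40)*I + 513)/(4986 + 1/(2129 + 2483)) = (-(-40)*I + 513)/(4986 + 1/4612) = (40*I + 513)/(4986 + 1/4612) = (513 + 40*I)/(22995433/4612) = (513 + 40*I)*(4612/22995433) = 2365956/22995433 + 184480*I/22995433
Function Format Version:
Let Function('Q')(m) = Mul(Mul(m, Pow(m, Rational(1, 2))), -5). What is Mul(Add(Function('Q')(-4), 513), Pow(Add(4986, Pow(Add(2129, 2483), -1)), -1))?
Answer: Add(Rational(2365956, 22995433), Mul(Rational(184480, 22995433), I)) ≈ Add(0.10289, Mul(0.0080225, I))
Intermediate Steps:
Function('Q')(m) = Mul(-5, Pow(m, Rational(3, 2))) (Function('Q')(m) = Mul(Pow(m, Rational(3, 2)), -5) = Mul(-5, Pow(m, Rational(3, 2))))
Mul(Add(Function('Q')(-4), 513), Pow(Add(4986, Pow(Add(2129, 2483), -1)), -1)) = Mul(Add(Mul(-5, Pow(-4, Rational(3, 2))), 513), Pow(Add(4986, Pow(Add(2129, 2483), -1)), -1)) = Mul(Add(Mul(-5, Mul(-8, I)), 513), Pow(Add(4986, Pow(4612, -1)), -1)) = Mul(Add(Mul(40, I), 513), Pow(Add(4986, Rational(1, 4612)), -1)) = Mul(Add(513, Mul(40, I)), Pow(Rational(22995433, 4612), -1)) = Mul(Add(513, Mul(40, I)), Rational(4612, 22995433)) = Add(Rational(2365956, 22995433), Mul(Rational(184480, 22995433), I))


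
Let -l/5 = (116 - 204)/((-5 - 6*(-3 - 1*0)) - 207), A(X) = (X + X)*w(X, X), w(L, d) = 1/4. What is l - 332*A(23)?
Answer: -370566/97 ≈ -3820.3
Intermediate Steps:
w(L, d) = ¼
A(X) = X/2 (A(X) = (X + X)*(¼) = (2*X)*(¼) = X/2)
l = -220/97 (l = -5*(116 - 204)/((-5 - 6*(-3 - 1*0)) - 207) = -(-440)/((-5 - 6*(-3 + 0)) - 207) = -(-440)/((-5 - 6*(-3)) - 207) = -(-440)/((-5 + 18) - 207) = -(-440)/(13 - 207) = -(-440)/(-194) = -(-440)*(-1)/194 = -5*44/97 = -220/97 ≈ -2.2680)
l - 332*A(23) = -220/97 - 166*23 = -220/97 - 332*23/2 = -220/97 - 3818 = -370566/97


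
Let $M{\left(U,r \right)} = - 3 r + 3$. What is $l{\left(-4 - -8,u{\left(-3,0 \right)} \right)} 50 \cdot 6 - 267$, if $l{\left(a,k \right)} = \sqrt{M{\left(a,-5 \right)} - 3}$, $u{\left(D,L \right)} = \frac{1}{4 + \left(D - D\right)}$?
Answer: $-267 + 300 \sqrt{15} \approx 894.89$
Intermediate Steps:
$u{\left(D,L \right)} = \frac{1}{4}$ ($u{\left(D,L \right)} = \frac{1}{4 + 0} = \frac{1}{4}$)
$M{\left(U,r \right)} = 3 - 3 r$
$l{\left(a,k \right)} = \sqrt{15}$ ($l{\left(a,k \right)} = \sqrt{\left(3 - -15\right) - 3} = \sqrt{\left(3 + 15\right) - 3} = \sqrt{18 - 3} = \sqrt{15}$)
$l{\left(-4 - -8,u{\left(-3,0 \right)} \right)} 50 \cdot 6 - 267 = \sqrt{15} \cdot 50 \cdot 6 - 267 = \sqrt{15} \cdot 300 - 267 = 300 \sqrt{15} - 267 = -267 + 300 \sqrt{15}$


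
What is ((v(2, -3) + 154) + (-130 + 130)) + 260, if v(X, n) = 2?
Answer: 416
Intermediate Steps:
((v(2, -3) + 154) + (-130 + 130)) + 260 = ((2 + 154) + (-130 + 130)) + 260 = (156 + 0) + 260 = 156 + 260 = 416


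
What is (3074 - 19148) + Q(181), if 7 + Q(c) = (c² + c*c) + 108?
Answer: 49549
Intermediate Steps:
Q(c) = 101 + 2*c² (Q(c) = -7 + ((c² + c*c) + 108) = -7 + ((c² + c²) + 108) = -7 + (2*c² + 108) = -7 + (108 + 2*c²) = 101 + 2*c²)
(3074 - 19148) + Q(181) = (3074 - 19148) + (101 + 2*181²) = -16074 + (101 + 2*32761) = -16074 + (101 + 65522) = -16074 + 65623 = 49549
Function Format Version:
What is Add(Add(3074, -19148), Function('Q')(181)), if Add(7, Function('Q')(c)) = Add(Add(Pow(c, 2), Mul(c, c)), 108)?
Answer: 49549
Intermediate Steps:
Function('Q')(c) = Add(101, Mul(2, Pow(c, 2))) (Function('Q')(c) = Add(-7, Add(Add(Pow(c, 2), Mul(c, c)), 108)) = Add(-7, Add(Add(Pow(c, 2), Pow(c, 2)), 108)) = Add(-7, Add(Mul(2, Pow(c, 2)), 108)) = Add(-7, Add(108, Mul(2, Pow(c, 2)))) = Add(101, Mul(2, Pow(c, 2))))
Add(Add(3074, -19148), Function('Q')(181)) = Add(Add(3074, -19148), Add(101, Mul(2, Pow(181, 2)))) = Add(-16074, Add(101, Mul(2, 32761))) = Add(-16074, Add(101, 65522)) = Add(-16074, 65623) = 49549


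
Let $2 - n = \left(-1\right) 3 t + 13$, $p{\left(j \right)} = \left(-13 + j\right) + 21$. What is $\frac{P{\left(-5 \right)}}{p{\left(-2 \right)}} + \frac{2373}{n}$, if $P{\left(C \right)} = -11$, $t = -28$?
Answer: $- \frac{15283}{570} \approx -26.812$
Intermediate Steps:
$p{\left(j \right)} = 8 + j$
$n = -95$ ($n = 2 - \left(\left(-1\right) 3 \left(-28\right) + 13\right) = 2 - \left(\left(-3\right) \left(-28\right) + 13\right) = 2 - \left(84 + 13\right) = 2 - 97 = -95$)
$\frac{P{\left(-5 \right)}}{p{\left(-2 \right)}} + \frac{2373}{n} = - \frac{11}{8 - 2} + \frac{2373}{-95} = - \frac{11}{6} + 2373 \left(- \frac{1}{95}\right) = \left(-11\right) \frac{1}{6} - \frac{2373}{95} = - \frac{11}{6} - \frac{2373}{95} = - \frac{15283}{570}$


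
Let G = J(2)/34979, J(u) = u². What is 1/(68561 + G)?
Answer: 34979/2398195223 ≈ 1.4586e-5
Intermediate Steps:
G = 4/34979 (G = 2²/34979 = 4*(1/34979) = 4/34979 ≈ 0.00011435)
1/(68561 + G) = 1/(68561 + 4/34979) = 1/(2398195223/34979) = 34979/2398195223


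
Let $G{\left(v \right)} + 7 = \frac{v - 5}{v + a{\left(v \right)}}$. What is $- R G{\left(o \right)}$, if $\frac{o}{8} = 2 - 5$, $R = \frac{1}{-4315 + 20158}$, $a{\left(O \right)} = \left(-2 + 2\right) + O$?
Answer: $\frac{307}{760464} \approx 0.0004037$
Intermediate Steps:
$a{\left(O \right)} = O$ ($a{\left(O \right)} = 0 + O = O$)
$R = \frac{1}{15843} \approx 6.3119 \cdot 10^{-5}$
$o = -24$ ($o = 8 \left(2 - 5\right) = 8 \left(-3\right) = -24$)
$G{\left(v \right)} = -7 + \frac{-5 + v}{2 v}$ ($G{\left(v \right)} = -7 + \frac{v - 5}{v + v} = -7 + \frac{-5 + v}{2 v}$)
$- R G{\left(o \right)} = \left(-1\right) \frac{1}{15843} \frac{-5 - -312}{2 \left(-24\right)} = - \frac{\frac{1}{2} \left(- \frac{1}{24}\right) \left(-5 + 312\right)}{15843} = - \frac{\frac{1}{2} \left(- \frac{1}{24}\right) 307}{15843} = \left(- \frac{1}{15843}\right) \left(- \frac{307}{48}\right) = \frac{307}{760464}$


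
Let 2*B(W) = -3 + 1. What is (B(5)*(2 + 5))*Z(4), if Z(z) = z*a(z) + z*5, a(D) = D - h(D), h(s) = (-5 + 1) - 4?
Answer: -476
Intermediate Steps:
h(s) = -8 (h(s) = -4 - 4 = -8)
a(D) = 8 + D (a(D) = D - 1*(-8) = D + 8 = 8 + D)
Z(z) = 5*z + z*(8 + z) (Z(z) = z*(8 + z) + z*5 = z*(8 + z) + 5*z = 5*z + z*(8 + z))
B(W) = -1 (B(W) = (-3 + 1)/2 = (1/2)*(-2) = -1)
(B(5)*(2 + 5))*Z(4) = (-(2 + 5))*(4*(13 + 4)) = (-1*7)*(4*17) = -7*68 = -476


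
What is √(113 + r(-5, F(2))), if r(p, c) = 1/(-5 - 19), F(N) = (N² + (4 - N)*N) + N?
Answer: √16266/12 ≈ 10.628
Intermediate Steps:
F(N) = N + N² + N*(4 - N) (F(N) = (N² + N*(4 - N)) + N = N + N² + N*(4 - N))
r(p, c) = -1/24 (r(p, c) = 1/(-24) = -1/24)
√(113 + r(-5, F(2))) = √(113 - 1/24) = √(2711/24) = √16266/12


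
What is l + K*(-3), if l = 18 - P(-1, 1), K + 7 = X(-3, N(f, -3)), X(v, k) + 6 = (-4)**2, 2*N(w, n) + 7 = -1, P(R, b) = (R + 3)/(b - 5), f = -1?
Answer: 19/2 ≈ 9.5000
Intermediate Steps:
P(R, b) = (3 + R)/(-5 + b)
N(w, n) = -4 (N(w, n) = -7/2 + (1/2)*(-1) = -7/2 - 1/2 = -4)
X(v, k) = 10 (X(v, k) = -6 + (-4)**2 = -6 + 16 = 10)
K = 3 (K = -7 + 10 = 3)
l = 37/2 (l = 18 - (3 - 1)/(-5 + 1) = 18 - 2/(-4) = 18 - (-1)*2/4 = 18 - 1*(-1/2) = 18 + 1/2 = 37/2 ≈ 18.500)
l + K*(-3) = 37/2 + 3*(-3) = 37/2 - 9 = 19/2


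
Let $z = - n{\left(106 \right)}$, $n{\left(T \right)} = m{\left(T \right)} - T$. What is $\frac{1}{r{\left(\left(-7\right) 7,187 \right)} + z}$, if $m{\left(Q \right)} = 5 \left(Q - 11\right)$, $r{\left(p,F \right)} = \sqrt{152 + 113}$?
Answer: $- \frac{369}{135896} - \frac{\sqrt{265}}{135896} \approx -0.0028351$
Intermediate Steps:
$r{\left(p,F \right)} = \sqrt{265}$
$m{\left(Q \right)} = -55 + 5 Q$ ($m{\left(Q \right)} = 5 \left(-11 + Q\right) = -55 + 5 Q$)
$n{\left(T \right)} = -55 + 4 T$ ($n{\left(T \right)} = \left(-55 + 5 T\right) - T = -55 + 4 T$)
$z = -369$ ($z = - (-55 + 4 \cdot 106) = - (-55 + 424) = \left(-1\right) 369 = -369$)
$\frac{1}{r{\left(\left(-7\right) 7,187 \right)} + z} = \frac{1}{\sqrt{265} - 369} = \frac{1}{-369 + \sqrt{265}}$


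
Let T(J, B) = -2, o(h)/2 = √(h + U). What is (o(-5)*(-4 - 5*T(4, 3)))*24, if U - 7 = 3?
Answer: 288*√5 ≈ 643.99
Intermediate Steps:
U = 10 (U = 7 + 3 = 10)
o(h) = 2*√(10 + h) (o(h) = 2*√(h + 10) = 2*√(10 + h))
(o(-5)*(-4 - 5*T(4, 3)))*24 = ((2*√(10 - 5))*(-4 - 5*(-2)))*24 = ((2*√5)*(-4 + 10))*24 = ((2*√5)*6)*24 = (12*√5)*24 = 288*√5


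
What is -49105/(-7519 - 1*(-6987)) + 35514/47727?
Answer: 37500441/403028 ≈ 93.047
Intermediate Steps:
-49105/(-7519 - 1*(-6987)) + 35514/47727 = -49105/(-7519 + 6987) + 35514*(1/47727) = -49105/(-532) + 3946/5303 = -49105*(-1/532) + 3946/5303 = 7015/76 + 3946/5303 = 37500441/403028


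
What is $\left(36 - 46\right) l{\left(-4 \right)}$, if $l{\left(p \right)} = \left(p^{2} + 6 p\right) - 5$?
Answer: $130$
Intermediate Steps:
$l{\left(p \right)} = -5 + p^{2} + 6 p$
$\left(36 - 46\right) l{\left(-4 \right)} = \left(36 - 46\right) \left(-5 + \left(-4\right)^{2} + 6 \left(-4\right)\right) = - 10 \left(-5 + 16 - 24\right) = \left(-10\right) \left(-13\right) = 130$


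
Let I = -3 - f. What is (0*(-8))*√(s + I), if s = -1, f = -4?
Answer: 0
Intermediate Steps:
I = 1 (I = -3 - 1*(-4) = -3 + 4 = 1)
(0*(-8))*√(s + I) = (0*(-8))*√(-1 + 1) = 0*√0 = 0*0 = 0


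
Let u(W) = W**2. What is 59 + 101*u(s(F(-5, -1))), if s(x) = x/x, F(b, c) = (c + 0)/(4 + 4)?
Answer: 160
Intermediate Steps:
F(b, c) = c/8
s(x) = 1
59 + 101*u(s(F(-5, -1))) = 59 + 101*1**2 = 59 + 101*1 = 59 + 101 = 160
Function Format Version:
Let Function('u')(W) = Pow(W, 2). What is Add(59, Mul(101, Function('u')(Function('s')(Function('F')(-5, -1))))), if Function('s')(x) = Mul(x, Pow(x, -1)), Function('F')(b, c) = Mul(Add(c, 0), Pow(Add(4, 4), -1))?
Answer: 160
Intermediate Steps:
Function('F')(b, c) = Mul(Rational(1, 8), c) (Function('F')(b, c) = Mul(c, Pow(8, -1)) = Mul(c, Rational(1, 8)) = Mul(Rational(1, 8), c))
Function('s')(x) = 1
Add(59, Mul(101, Function('u')(Function('s')(Function('F')(-5, -1))))) = Add(59, Mul(101, Pow(1, 2))) = Add(59, Mul(101, 1)) = Add(59, 101) = 160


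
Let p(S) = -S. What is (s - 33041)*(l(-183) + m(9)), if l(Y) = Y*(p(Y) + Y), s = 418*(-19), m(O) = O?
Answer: -368847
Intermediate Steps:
s = -7942
l(Y) = 0 (l(Y) = Y*(-Y + Y) = Y*0 = 0)
(s - 33041)*(l(-183) + m(9)) = (-7942 - 33041)*(0 + 9) = -40983*9 = -368847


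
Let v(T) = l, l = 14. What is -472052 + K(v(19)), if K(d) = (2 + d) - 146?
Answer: -472182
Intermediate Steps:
v(T) = 14
K(d) = -144 + d
-472052 + K(v(19)) = -472052 + (-144 + 14) = -472052 - 130 = -472182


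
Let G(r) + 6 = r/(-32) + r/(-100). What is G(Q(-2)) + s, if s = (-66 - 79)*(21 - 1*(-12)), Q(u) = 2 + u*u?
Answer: -1916499/400 ≈ -4791.3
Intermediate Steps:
Q(u) = 2 + u**2
G(r) = -6 - 33*r/800 (G(r) = -6 + (r/(-32) + r/(-100)) = -6 + (r*(-1/32) + r*(-1/100)) = -6 + (-r/32 - r/100) = -6 - 33*r/800)
s = -4785 (s = -145*(21 + 12) = -145*33 = -4785)
G(Q(-2)) + s = (-6 - 33*(2 + (-2)**2)/800) - 4785 = (-6 - 33*(2 + 4)/800) - 4785 = (-6 - 33/800*6) - 4785 = (-6 - 99/400) - 4785 = -2499/400 - 4785 = -1916499/400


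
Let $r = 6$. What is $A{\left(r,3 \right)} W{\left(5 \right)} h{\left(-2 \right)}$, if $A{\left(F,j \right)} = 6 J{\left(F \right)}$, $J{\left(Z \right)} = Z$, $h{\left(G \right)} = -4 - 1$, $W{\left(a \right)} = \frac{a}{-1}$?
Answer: $900$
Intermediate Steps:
$W{\left(a \right)} = - a$ ($W{\left(a \right)} = a \left(-1\right) = - a$)
$h{\left(G \right)} = -5$ ($h{\left(G \right)} = -4 - 1 = -5$)
$A{\left(F,j \right)} = 6 F$
$A{\left(r,3 \right)} W{\left(5 \right)} h{\left(-2 \right)} = 6 \cdot 6 \left(\left(-1\right) 5\right) \left(-5\right) = 36 \left(-5\right) \left(-5\right) = \left(-180\right) \left(-5\right) = 900$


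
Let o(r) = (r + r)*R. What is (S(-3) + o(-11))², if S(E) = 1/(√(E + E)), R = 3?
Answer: (396 + I*√6)²/36 ≈ 4355.8 + 53.889*I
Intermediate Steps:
o(r) = 6*r (o(r) = (r + r)*3 = (2*r)*3 = 6*r)
S(E) = √2/(2*√E) (S(E) = 1/(√(2*E)) = 1/(√2*√E) = √2/(2*√E))
(S(-3) + o(-11))² = (√2/(2*√(-3)) + 6*(-11))² = (√2*(-I*√3/3)/2 - 66)² = (-I*√6/6 - 66)² = (-66 - I*√6/6)²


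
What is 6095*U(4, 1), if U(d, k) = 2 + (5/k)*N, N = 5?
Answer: 164565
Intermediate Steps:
U(d, k) = 2 + 25/k (U(d, k) = 2 + (5/k)*5 = 2 + 25/k)
6095*U(4, 1) = 6095*(2 + 25/1) = 6095*(2 + 25*1) = 6095*(2 + 25) = 6095*27 = 164565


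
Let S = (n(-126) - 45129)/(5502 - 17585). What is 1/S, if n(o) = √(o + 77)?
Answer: 11128443/41563810 + 12083*I/290946670 ≈ 0.26774 + 4.153e-5*I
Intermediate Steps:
n(o) = √(77 + o)
S = 45129/12083 - 7*I/12083 (S = (√(77 - 126) - 45129)/(5502 - 17585) = (√(-49) - 45129)/(-12083) = (7*I - 45129)*(-1/12083) = (-45129 + 7*I)*(-1/12083) = 45129/12083 - 7*I/12083 ≈ 3.7349 - 0.00057933*I)
1/S = 1/(45129/12083 - 7*I/12083) = 145998889*(45129/12083 + 7*I/12083)/2036626690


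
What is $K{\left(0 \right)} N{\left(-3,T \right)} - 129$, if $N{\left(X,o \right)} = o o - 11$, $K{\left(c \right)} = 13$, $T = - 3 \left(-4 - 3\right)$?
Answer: $5461$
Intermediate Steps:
$T = 21$ ($T = \left(-3\right) \left(-7\right) = 21$)
$N{\left(X,o \right)} = -11 + o^{2}$ ($N{\left(X,o \right)} = o^{2} - 11 = -11 + o^{2}$)
$K{\left(0 \right)} N{\left(-3,T \right)} - 129 = 13 \left(-11 + 21^{2}\right) - 129 = 13 \left(-11 + 441\right) - 129 = 13 \cdot 430 - 129 = 5590 - 129 = 5461$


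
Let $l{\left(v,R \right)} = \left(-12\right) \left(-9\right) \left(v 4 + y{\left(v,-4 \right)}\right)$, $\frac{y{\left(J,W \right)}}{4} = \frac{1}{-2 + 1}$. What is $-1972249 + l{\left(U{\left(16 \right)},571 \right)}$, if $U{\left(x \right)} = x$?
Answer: $-1965769$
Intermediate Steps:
$y{\left(J,W \right)} = -4$ ($y{\left(J,W \right)} = \frac{4}{-2 + 1} = \frac{4}{-1} = 4 \left(-1\right) = -4$)
$l{\left(v,R \right)} = -432 + 432 v$ ($l{\left(v,R \right)} = \left(-12\right) \left(-9\right) \left(v 4 - 4\right) = 108 \left(4 v - 4\right) = 108 \left(-4 + 4 v\right) = -432 + 432 v$)
$-1972249 + l{\left(U{\left(16 \right)},571 \right)} = -1972249 + \left(-432 + 432 \cdot 16\right) = -1972249 + \left(-432 + 6912\right) = -1972249 + 6480 = -1965769$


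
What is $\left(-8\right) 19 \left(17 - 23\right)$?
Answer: $912$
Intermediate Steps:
$\left(-8\right) 19 \left(17 - 23\right) = \left(-152\right) \left(-6\right) = 912$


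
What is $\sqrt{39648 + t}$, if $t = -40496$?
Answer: $4 i \sqrt{53} \approx 29.12 i$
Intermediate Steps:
$\sqrt{39648 + t} = \sqrt{39648 - 40496} = \sqrt{-848} = 4 i \sqrt{53}$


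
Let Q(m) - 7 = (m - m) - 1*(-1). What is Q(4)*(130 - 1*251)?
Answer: -968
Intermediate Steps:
Q(m) = 8 (Q(m) = 7 + ((m - m) - 1*(-1)) = 7 + (0 + 1) = 7 + 1 = 8)
Q(4)*(130 - 1*251) = 8*(130 - 1*251) = 8*(130 - 251) = 8*(-121) = -968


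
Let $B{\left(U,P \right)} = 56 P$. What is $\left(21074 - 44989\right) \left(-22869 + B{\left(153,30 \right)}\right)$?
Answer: $506734935$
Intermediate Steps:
$\left(21074 - 44989\right) \left(-22869 + B{\left(153,30 \right)}\right) = \left(21074 - 44989\right) \left(-22869 + 56 \cdot 30\right) = - 23915 \left(-22869 + 1680\right) = \left(-23915\right) \left(-21189\right) = 506734935$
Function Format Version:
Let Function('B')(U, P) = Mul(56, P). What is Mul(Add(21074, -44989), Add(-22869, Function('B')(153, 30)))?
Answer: 506734935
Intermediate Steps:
Mul(Add(21074, -44989), Add(-22869, Function('B')(153, 30))) = Mul(Add(21074, -44989), Add(-22869, Mul(56, 30))) = Mul(-23915, Add(-22869, 1680)) = Mul(-23915, -21189) = 506734935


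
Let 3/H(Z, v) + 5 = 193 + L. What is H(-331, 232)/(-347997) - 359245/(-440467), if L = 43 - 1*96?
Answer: 5625727761458/6897653756955 ≈ 0.81560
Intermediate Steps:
L = -53 (L = 43 - 96 = -53)
H(Z, v) = 1/45 (H(Z, v) = 3/(-5 + (193 - 53)) = 3/(-5 + 140) = 3/135 = 3*(1/135) = 1/45)
H(-331, 232)/(-347997) - 359245/(-440467) = (1/45)/(-347997) - 359245/(-440467) = (1/45)*(-1/347997) - 359245*(-1/440467) = -1/15659865 + 359245/440467 = 5625727761458/6897653756955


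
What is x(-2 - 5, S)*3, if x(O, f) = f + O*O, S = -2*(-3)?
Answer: 165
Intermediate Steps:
S = 6
x(O, f) = f + O**2
x(-2 - 5, S)*3 = (6 + (-2 - 5)**2)*3 = (6 + (-7)**2)*3 = (6 + 49)*3 = 55*3 = 165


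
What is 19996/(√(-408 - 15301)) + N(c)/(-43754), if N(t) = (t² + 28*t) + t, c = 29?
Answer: -841/21877 - 19996*I*√15709/15709 ≈ -0.038442 - 159.54*I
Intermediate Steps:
N(t) = t² + 29*t
19996/(√(-408 - 15301)) + N(c)/(-43754) = 19996/(√(-408 - 15301)) + (29*(29 + 29))/(-43754) = 19996/(√(-15709)) + (29*58)*(-1/43754) = 19996/((I*√15709)) + 1682*(-1/43754) = 19996*(-I*√15709/15709) - 841/21877 = -19996*I*√15709/15709 - 841/21877 = -841/21877 - 19996*I*√15709/15709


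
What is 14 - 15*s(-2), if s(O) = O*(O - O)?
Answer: 14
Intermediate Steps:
s(O) = 0 (s(O) = O*0 = 0)
14 - 15*s(-2) = 14 - 15*0 = 14 + 0 = 14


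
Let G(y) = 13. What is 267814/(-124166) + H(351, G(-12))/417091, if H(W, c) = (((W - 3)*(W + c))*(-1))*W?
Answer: -2816177803913/25894260553 ≈ -108.76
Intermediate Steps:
H(W, c) = -W*(-3 + W)*(W + c) (H(W, c) = (((-3 + W)*(W + c))*(-1))*W = (-(-3 + W)*(W + c))*W = -W*(-3 + W)*(W + c))
267814/(-124166) + H(351, G(-12))/417091 = 267814/(-124166) + (351*(-1*351² + 3*351 + 3*13 - 1*351*13))/417091 = 267814*(-1/124166) + (351*(-1*123201 + 1053 + 39 - 4563))*(1/417091) = -133907/62083 + (351*(-123201 + 1053 + 39 - 4563))*(1/417091) = -133907/62083 + (351*(-126672))*(1/417091) = -133907/62083 - 44461872*1/417091 = -133907/62083 - 44461872/417091 = -2816177803913/25894260553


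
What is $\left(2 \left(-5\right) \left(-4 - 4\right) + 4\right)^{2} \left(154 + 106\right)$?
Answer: $1834560$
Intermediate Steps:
$\left(2 \left(-5\right) \left(-4 - 4\right) + 4\right)^{2} \left(154 + 106\right) = \left(\left(-10\right) \left(-8\right) + 4\right)^{2} \cdot 260 = \left(80 + 4\right)^{2} \cdot 260 = 84^{2} \cdot 260 = 7056 \cdot 260 = 1834560$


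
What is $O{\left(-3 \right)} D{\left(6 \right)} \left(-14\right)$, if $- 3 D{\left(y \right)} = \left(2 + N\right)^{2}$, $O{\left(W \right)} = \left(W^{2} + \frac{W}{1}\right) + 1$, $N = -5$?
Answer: $294$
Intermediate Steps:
$O{\left(W \right)} = 1 + W + W^{2}$ ($O{\left(W \right)} = \left(W^{2} + 1 W\right) + 1 = \left(W^{2} + W\right) + 1 = \left(W + W^{2}\right) + 1 = 1 + W + W^{2}$)
$D{\left(y \right)} = -3$ ($D{\left(y \right)} = - \frac{\left(2 - 5\right)^{2}}{3} = - \frac{\left(-3\right)^{2}}{3} = \left(- \frac{1}{3}\right) 9 = -3$)
$O{\left(-3 \right)} D{\left(6 \right)} \left(-14\right) = \left(1 - 3 + \left(-3\right)^{2}\right) \left(-3\right) \left(-14\right) = \left(1 - 3 + 9\right) \left(-3\right) \left(-14\right) = 7 \left(-3\right) \left(-14\right) = \left(-21\right) \left(-14\right) = 294$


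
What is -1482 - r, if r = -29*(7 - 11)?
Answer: -1598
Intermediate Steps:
r = 116 (r = -29*(-4) = 116)
-1482 - r = -1482 - 1*116 = -1482 - 116 = -1598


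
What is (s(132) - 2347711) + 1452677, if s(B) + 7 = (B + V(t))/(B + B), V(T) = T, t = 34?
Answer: -118145329/132 ≈ -8.9504e+5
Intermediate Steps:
s(B) = -7 + (34 + B)/(2*B) (s(B) = -7 + (B + 34)/(B + B) = -7 + (34 + B)/((2*B)) = -7 + (34 + B)*(1/(2*B)) = -7 + (34 + B)/(2*B))
(s(132) - 2347711) + 1452677 = ((-13/2 + 17/132) - 2347711) + 1452677 = (-841/132 - 2347711) + 1452677 = -309898693/132 + 1452677 = -118145329/132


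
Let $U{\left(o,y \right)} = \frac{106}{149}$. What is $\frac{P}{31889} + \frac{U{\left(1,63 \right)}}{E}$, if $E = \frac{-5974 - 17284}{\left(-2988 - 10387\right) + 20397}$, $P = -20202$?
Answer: $- \frac{3605571632}{4250364613} \approx -0.8483$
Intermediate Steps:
$U{\left(o,y \right)} = \frac{106}{149}$ ($U{\left(o,y \right)} = 106 \cdot \frac{1}{149} = \frac{106}{149}$)
$E = - \frac{11629}{3511}$ ($E = - \frac{23258}{\left(-2988 - 10387\right) + 20397} = - \frac{23258}{-13375 + 20397} = - \frac{23258}{7022} = \left(-23258\right) \frac{1}{7022} = - \frac{11629}{3511} \approx -3.3122$)
$\frac{P}{31889} + \frac{U{\left(1,63 \right)}}{E} = - \frac{20202}{31889} + \frac{106}{149 \left(- \frac{11629}{3511}\right)} = \left(-20202\right) \frac{1}{31889} + \frac{106}{149} \left(- \frac{3511}{11629}\right) = - \frac{1554}{2453} - \frac{372166}{1732721} = - \frac{3605571632}{4250364613}$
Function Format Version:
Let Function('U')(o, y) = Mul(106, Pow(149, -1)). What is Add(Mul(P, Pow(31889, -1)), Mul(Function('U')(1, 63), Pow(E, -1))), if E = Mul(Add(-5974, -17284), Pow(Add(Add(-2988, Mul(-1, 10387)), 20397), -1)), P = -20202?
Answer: Rational(-3605571632, 4250364613) ≈ -0.84830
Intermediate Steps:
Function('U')(o, y) = Rational(106, 149) (Function('U')(o, y) = Mul(106, Rational(1, 149)) = Rational(106, 149))
E = Rational(-11629, 3511) (E = Mul(-23258, Pow(Add(Add(-2988, -10387), 20397), -1)) = Mul(-23258, Pow(Add(-13375, 20397), -1)) = Mul(-23258, Pow(7022, -1)) = Mul(-23258, Rational(1, 7022)) = Rational(-11629, 3511) ≈ -3.3122)
Add(Mul(P, Pow(31889, -1)), Mul(Function('U')(1, 63), Pow(E, -1))) = Add(Mul(-20202, Pow(31889, -1)), Mul(Rational(106, 149), Pow(Rational(-11629, 3511), -1))) = Add(Mul(-20202, Rational(1, 31889)), Mul(Rational(106, 149), Rational(-3511, 11629))) = Add(Rational(-1554, 2453), Rational(-372166, 1732721)) = Rational(-3605571632, 4250364613)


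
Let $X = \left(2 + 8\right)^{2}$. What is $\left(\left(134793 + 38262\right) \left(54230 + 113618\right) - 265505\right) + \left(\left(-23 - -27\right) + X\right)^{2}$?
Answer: $29046680951$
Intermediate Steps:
$X = 100$ ($X = 10^{2} = 100$)
$\left(\left(134793 + 38262\right) \left(54230 + 113618\right) - 265505\right) + \left(\left(-23 - -27\right) + X\right)^{2} = \left(\left(134793 + 38262\right) \left(54230 + 113618\right) - 265505\right) + \left(\left(-23 - -27\right) + 100\right)^{2} = \left(173055 \cdot 167848 - 265505\right) + \left(\left(-23 + 27\right) + 100\right)^{2} = \left(29046935640 - 265505\right) + \left(4 + 100\right)^{2} = 29046670135 + 104^{2} = 29046670135 + 10816 = 29046680951$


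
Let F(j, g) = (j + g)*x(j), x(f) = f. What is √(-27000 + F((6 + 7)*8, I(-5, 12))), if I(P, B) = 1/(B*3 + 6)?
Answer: 2*I*√1784013/21 ≈ 127.21*I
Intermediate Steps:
I(P, B) = 1/(6 + 3*B) (I(P, B) = 1/(3*B + 6) = 1/(6 + 3*B))
F(j, g) = j*(g + j) (F(j, g) = (j + g)*j = (g + j)*j = j*(g + j))
√(-27000 + F((6 + 7)*8, I(-5, 12))) = √(-27000 + ((6 + 7)*8)*(1/(3*(2 + 12)) + (6 + 7)*8)) = √(-27000 + (13*8)*((⅓)/14 + 13*8)) = √(-27000 + 104*((⅓)*(1/14) + 104)) = √(-27000 + 104*(1/42 + 104)) = √(-27000 + 104*(4369/42)) = √(-27000 + 227188/21) = √(-339812/21) = 2*I*√1784013/21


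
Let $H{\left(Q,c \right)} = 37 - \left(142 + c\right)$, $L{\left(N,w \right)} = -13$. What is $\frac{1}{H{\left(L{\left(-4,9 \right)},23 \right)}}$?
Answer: $- \frac{1}{128} \approx -0.0078125$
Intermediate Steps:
$H{\left(Q,c \right)} = -105 - c$
$\frac{1}{H{\left(L{\left(-4,9 \right)},23 \right)}} = \frac{1}{-105 - 23} = \frac{1}{-128} = - \frac{1}{128}$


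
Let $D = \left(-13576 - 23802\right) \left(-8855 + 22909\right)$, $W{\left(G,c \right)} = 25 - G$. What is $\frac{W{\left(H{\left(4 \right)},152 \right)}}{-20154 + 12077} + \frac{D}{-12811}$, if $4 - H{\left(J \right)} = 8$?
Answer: $\frac{4242931826205}{103474447} \approx 41005.0$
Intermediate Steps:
$H{\left(J \right)} = -4$ ($H{\left(J \right)} = 4 - 8 = -4$)
$D = -525310412$ ($D = \left(-37378\right) 14054 = -525310412$)
$\frac{W{\left(H{\left(4 \right)},152 \right)}}{-20154 + 12077} + \frac{D}{-12811} = \frac{25 - -4}{-20154 + 12077} - \frac{525310412}{-12811} = \frac{25 + 4}{-8077} - - \frac{525310412}{12811} = 29 \left(- \frac{1}{8077}\right) + \frac{525310412}{12811} = - \frac{29}{8077} + \frac{525310412}{12811} = \frac{4242931826205}{103474447}$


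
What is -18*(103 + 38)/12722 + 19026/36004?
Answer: 37667655/114510722 ≈ 0.32894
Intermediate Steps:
-18*(103 + 38)/12722 + 19026/36004 = -18*141*(1/12722) + 19026*(1/36004) = -2538*1/12722 + 9513/18002 = -1269/6361 + 9513/18002 = 37667655/114510722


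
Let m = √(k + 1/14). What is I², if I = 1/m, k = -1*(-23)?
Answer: 14/323 ≈ 0.043344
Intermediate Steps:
k = 23
m = √4522/14 (m = √(23 + 1/14) = √(323/14) = √4522/14 ≈ 4.8033)
I = √4522/323 (I = 1/(√4522/14) = √4522/323 ≈ 0.20819)
I² = (√4522/323)² = 14/323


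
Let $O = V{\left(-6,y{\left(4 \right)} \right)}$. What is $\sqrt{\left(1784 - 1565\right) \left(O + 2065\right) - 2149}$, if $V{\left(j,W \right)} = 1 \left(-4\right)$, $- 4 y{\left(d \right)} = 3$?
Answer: $\sqrt{449210} \approx 670.23$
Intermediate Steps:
$y{\left(d \right)} = - \frac{3}{4}$ ($y{\left(d \right)} = \left(- \frac{1}{4}\right) 3 = - \frac{3}{4}$)
$V{\left(j,W \right)} = -4$
$O = -4$
$\sqrt{\left(1784 - 1565\right) \left(O + 2065\right) - 2149} = \sqrt{\left(1784 - 1565\right) \left(-4 + 2065\right) - 2149} = \sqrt{219 \cdot 2061 - 2149} = \sqrt{451359 - 2149} = \sqrt{449210}$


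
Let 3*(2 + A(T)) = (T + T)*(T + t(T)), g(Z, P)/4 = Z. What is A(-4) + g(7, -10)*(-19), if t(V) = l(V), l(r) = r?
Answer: -1538/3 ≈ -512.67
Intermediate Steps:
g(Z, P) = 4*Z
t(V) = V
A(T) = -2 + 4*T²/3 (A(T) = -2 + ((T + T)*(T + T))/3 = -2 + ((2*T)*(2*T))/3 = -2 + (4*T²)/3 = -2 + 4*T²/3)
A(-4) + g(7, -10)*(-19) = (-2 + (4/3)*(-4)²) + (4*7)*(-19) = (-2 + (4/3)*16) + 28*(-19) = (-2 + 64/3) - 532 = 58/3 - 532 = -1538/3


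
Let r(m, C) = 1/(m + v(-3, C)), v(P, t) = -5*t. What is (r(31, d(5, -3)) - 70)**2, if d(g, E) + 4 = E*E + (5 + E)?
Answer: 78961/16 ≈ 4935.1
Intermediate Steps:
d(g, E) = 1 + E + E**2 (d(g, E) = -4 + (E*E + (5 + E)) = -4 + (E**2 + (5 + E)) = -4 + (5 + E + E**2) = 1 + E + E**2)
r(m, C) = 1/(m - 5*C)
(r(31, d(5, -3)) - 70)**2 = (1/(31 - 5*(1 - 3 + (-3)**2)) - 70)**2 = (1/(31 - 5*(1 - 3 + 9)) - 70)**2 = (1/(31 - 5*7) - 70)**2 = (1/(31 - 35) - 70)**2 = (1/(-4) - 70)**2 = (-1/4 - 70)**2 = (-281/4)**2 = 78961/16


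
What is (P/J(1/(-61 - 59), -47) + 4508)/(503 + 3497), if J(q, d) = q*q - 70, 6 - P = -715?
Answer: 1133419273/1007999000 ≈ 1.1244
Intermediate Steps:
P = 721 (P = 6 - 1*(-715) = 6 + 715 = 721)
J(q, d) = -70 + q**2 (J(q, d) = q**2 - 70 = -70 + q**2)
(P/J(1/(-61 - 59), -47) + 4508)/(503 + 3497) = (721/(-70 + (1/(-61 - 59))**2) + 4508)/(503 + 3497) = (721/(-70 + (1/(-120))**2) + 4508)/4000 = (721/(-70 + (-1/120)**2) + 4508)*(1/4000) = (721/(-70 + 1/14400) + 4508)*(1/4000) = (721/(-1007999/14400) + 4508)*(1/4000) = (721*(-14400/1007999) + 4508)*(1/4000) = (-10382400/1007999 + 4508)*(1/4000) = (4533677092/1007999)*(1/4000) = 1133419273/1007999000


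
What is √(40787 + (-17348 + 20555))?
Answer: √43994 ≈ 209.75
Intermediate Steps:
√(40787 + (-17348 + 20555)) = √(40787 + 3207) = √43994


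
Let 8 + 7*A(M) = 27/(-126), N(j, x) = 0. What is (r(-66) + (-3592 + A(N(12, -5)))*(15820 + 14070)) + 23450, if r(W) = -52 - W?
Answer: -107376491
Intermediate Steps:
A(M) = -115/98 (A(M) = -8/7 + (27/(-126))/7 = -8/7 + (27*(-1/126))/7 = -8/7 + (⅐)*(-3/14) = -8/7 - 3/98 = -115/98)
(r(-66) + (-3592 + A(N(12, -5)))*(15820 + 14070)) + 23450 = ((-52 - 1*(-66)) + (-3592 - 115/98)*(15820 + 14070)) + 23450 = ((-52 + 66) - 352131/98*29890) + 23450 = (14 - 107399955) + 23450 = -107399941 + 23450 = -107376491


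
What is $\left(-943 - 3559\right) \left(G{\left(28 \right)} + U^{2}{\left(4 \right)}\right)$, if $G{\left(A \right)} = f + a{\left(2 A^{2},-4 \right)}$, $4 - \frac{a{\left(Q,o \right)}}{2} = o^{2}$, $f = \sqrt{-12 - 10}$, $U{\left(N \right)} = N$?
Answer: $36016 - 4502 i \sqrt{22} \approx 36016.0 - 21116.0 i$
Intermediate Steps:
$f = i \sqrt{22}$ ($f = \sqrt{-22} = i \sqrt{22} \approx 4.6904 i$)
$a{\left(Q,o \right)} = 8 - 2 o^{2}$
$G{\left(A \right)} = -24 + i \sqrt{22}$ ($G{\left(A \right)} = i \sqrt{22} + \left(8 - 2 \left(-4\right)^{2}\right) = i \sqrt{22} + \left(8 - 32\right) = i \sqrt{22} - 24 = -24 + i \sqrt{22}$)
$\left(-943 - 3559\right) \left(G{\left(28 \right)} + U^{2}{\left(4 \right)}\right) = \left(-943 - 3559\right) \left(\left(-24 + i \sqrt{22}\right) + 4^{2}\right) = - 4502 \left(\left(-24 + i \sqrt{22}\right) + 16\right) = - 4502 \left(-8 + i \sqrt{22}\right) = 36016 - 4502 i \sqrt{22}$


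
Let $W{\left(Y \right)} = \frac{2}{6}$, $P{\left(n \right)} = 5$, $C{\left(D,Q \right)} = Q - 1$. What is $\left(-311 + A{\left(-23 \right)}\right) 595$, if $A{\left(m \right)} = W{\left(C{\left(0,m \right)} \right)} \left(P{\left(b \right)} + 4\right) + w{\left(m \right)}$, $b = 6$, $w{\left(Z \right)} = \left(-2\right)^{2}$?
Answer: $-180880$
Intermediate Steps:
$w{\left(Z \right)} = 4$
$C{\left(D,Q \right)} = -1 + Q$ ($C{\left(D,Q \right)} = Q - 1 = -1 + Q$)
$W{\left(Y \right)} = \frac{1}{3}$ ($W{\left(Y \right)} = 2 \cdot \frac{1}{6} = \frac{1}{3}$)
$A{\left(m \right)} = 7$ ($A{\left(m \right)} = \frac{5 + 4}{3} + 4 = \frac{1}{3} \cdot 9 + 4 = 3 + 4 = 7$)
$\left(-311 + A{\left(-23 \right)}\right) 595 = \left(-311 + 7\right) 595 = \left(-304\right) 595 = -180880$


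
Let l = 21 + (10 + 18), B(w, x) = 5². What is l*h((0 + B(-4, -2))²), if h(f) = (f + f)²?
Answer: 76562500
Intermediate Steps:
B(w, x) = 25
h(f) = 4*f² (h(f) = (2*f)² = 4*f²)
l = 49 (l = 21 + 28 = 49)
l*h((0 + B(-4, -2))²) = 49*(4*((0 + 25)²)²) = 49*(4*(25²)²) = 49*(4*625²) = 49*(4*390625) = 49*1562500 = 76562500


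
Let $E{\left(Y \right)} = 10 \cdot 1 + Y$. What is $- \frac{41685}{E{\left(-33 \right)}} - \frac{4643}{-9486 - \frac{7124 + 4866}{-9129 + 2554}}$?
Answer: $\frac{520022908555}{286848916} \approx 1812.9$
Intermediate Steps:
$E{\left(Y \right)} = 10 + Y$
$- \frac{41685}{E{\left(-33 \right)}} - \frac{4643}{-9486 - \frac{7124 + 4866}{-9129 + 2554}} = - \frac{41685}{10 - 33} - \frac{4643}{-9486 - \frac{7124 + 4866}{-9129 + 2554}} = - \frac{41685}{-23} - \frac{4643}{-9486 - \frac{11990}{-6575}} = \left(-41685\right) \left(- \frac{1}{23}\right) - \frac{4643}{-9486 - 11990 \left(- \frac{1}{6575}\right)} = \frac{41685}{23} - \frac{4643}{-9486 - - \frac{2398}{1315}} = \frac{41685}{23} - \frac{4643}{-9486 + \frac{2398}{1315}} = \frac{41685}{23} - \frac{4643}{- \frac{12471692}{1315}} = \frac{41685}{23} - - \frac{6105545}{12471692} = \frac{41685}{23} + \frac{6105545}{12471692} = \frac{520022908555}{286848916}$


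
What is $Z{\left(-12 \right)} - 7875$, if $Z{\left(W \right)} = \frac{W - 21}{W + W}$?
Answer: $- \frac{62989}{8} \approx -7873.6$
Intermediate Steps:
$Z{\left(W \right)} = \frac{-21 + W}{2 W}$
$Z{\left(-12 \right)} - 7875 = \frac{-21 - 12}{2 \left(-12\right)} - 7875 = \frac{1}{2} \left(- \frac{1}{12}\right) \left(-33\right) - 7875 = \frac{11}{8} - 7875 = - \frac{62989}{8}$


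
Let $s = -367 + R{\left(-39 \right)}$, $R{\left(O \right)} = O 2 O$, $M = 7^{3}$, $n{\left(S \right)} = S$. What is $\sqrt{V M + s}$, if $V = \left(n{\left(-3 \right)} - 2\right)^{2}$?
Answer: $75 \sqrt{2} \approx 106.07$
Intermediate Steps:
$M = 343$
$V = 25$ ($V = \left(-3 - 2\right)^{2} = \left(-5\right)^{2} = 25$)
$R{\left(O \right)} = 2 O^{2}$ ($R{\left(O \right)} = 2 O O = 2 O^{2}$)
$s = 2675$ ($s = -367 + 2 \left(-39\right)^{2} = -367 + 2 \cdot 1521 = -367 + 3042 = 2675$)
$\sqrt{V M + s} = \sqrt{25 \cdot 343 + 2675} = \sqrt{8575 + 2675} = \sqrt{11250} = 75 \sqrt{2}$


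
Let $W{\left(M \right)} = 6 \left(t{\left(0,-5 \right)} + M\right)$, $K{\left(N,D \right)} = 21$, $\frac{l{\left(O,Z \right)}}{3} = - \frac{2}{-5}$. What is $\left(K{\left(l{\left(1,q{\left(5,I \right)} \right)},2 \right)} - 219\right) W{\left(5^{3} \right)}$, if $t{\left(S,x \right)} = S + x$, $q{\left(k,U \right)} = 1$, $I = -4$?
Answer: $-142560$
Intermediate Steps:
$l{\left(O,Z \right)} = \frac{6}{5}$ ($l{\left(O,Z \right)} = 3 \left(- \frac{2}{-5}\right) = 3 \left(\left(-2\right) \left(- \frac{1}{5}\right)\right) = 3 \cdot \frac{2}{5} = \frac{6}{5}$)
$W{\left(M \right)} = -30 + 6 M$ ($W{\left(M \right)} = 6 \left(\left(0 - 5\right) + M\right) = 6 \left(-5 + M\right) = -30 + 6 M$)
$\left(K{\left(l{\left(1,q{\left(5,I \right)} \right)},2 \right)} - 219\right) W{\left(5^{3} \right)} = \left(21 - 219\right) \left(-30 + 6 \cdot 5^{3}\right) = - 198 \left(-30 + 6 \cdot 125\right) = - 198 \left(-30 + 750\right) = \left(-198\right) 720 = -142560$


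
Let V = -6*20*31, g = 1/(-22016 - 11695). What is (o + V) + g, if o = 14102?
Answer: 349987601/33711 ≈ 10382.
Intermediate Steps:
g = -1/33711 (g = 1/(-33711) = -1/33711 ≈ -2.9664e-5)
V = -3720 (V = -120*31 = -3720)
(o + V) + g = (14102 - 3720) - 1/33711 = 10382 - 1/33711 = 349987601/33711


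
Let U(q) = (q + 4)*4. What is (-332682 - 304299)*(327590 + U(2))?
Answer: -208683893334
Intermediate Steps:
U(q) = 16 + 4*q (U(q) = (4 + q)*4 = 16 + 4*q)
(-332682 - 304299)*(327590 + U(2)) = (-332682 - 304299)*(327590 + (16 + 4*2)) = -636981*(327590 + (16 + 8)) = -636981*(327590 + 24) = -636981*327614 = -208683893334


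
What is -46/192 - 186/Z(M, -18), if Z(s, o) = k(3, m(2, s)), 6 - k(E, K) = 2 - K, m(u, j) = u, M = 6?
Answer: -2999/96 ≈ -31.240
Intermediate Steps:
k(E, K) = 4 + K (k(E, K) = 6 - (2 - K) = 6 + (-2 + K) = 4 + K)
Z(s, o) = 6 (Z(s, o) = 4 + 2 = 6)
-46/192 - 186/Z(M, -18) = -46/192 - 186/6 = -46*1/192 - 186*1/6 = -23/96 - 31 = -2999/96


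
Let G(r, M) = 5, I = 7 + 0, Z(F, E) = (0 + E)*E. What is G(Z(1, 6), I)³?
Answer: 125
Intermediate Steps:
Z(F, E) = E² (Z(F, E) = E*E = E²)
I = 7
G(Z(1, 6), I)³ = 5³ = 125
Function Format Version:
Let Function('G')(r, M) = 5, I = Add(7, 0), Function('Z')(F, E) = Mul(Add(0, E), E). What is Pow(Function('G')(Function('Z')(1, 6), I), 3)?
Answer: 125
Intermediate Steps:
Function('Z')(F, E) = Pow(E, 2) (Function('Z')(F, E) = Mul(E, E) = Pow(E, 2))
I = 7
Pow(Function('G')(Function('Z')(1, 6), I), 3) = Pow(5, 3) = 125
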